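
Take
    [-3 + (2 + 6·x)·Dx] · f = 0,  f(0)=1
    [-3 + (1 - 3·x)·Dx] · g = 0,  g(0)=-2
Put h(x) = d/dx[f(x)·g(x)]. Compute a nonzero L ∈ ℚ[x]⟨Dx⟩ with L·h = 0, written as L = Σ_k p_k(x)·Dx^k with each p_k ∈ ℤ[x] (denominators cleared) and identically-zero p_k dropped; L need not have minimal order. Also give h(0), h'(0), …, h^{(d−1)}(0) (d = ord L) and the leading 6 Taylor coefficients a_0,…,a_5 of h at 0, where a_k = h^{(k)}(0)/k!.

f: a_k = 1, 3/2, -9/8, 27/16, -405/128, 1701/256, …
g: a_k = -2, -6, -18, -54, -162, -486, …
h₀=f·g: eliminate ⇒ L₀, order ≤ 1·1.
h₀' ⇒ L via d/dx closure of L₀.
L = (11 + 54·x + 27·x^2) + (-2 - 2·x + 18·x^2 + 18·x^3)·Dx  (order 1).
h: a_k = -9, -99/2, -1863/8, -14499/16, -443475/128, -3147093/256, …
ICs: h(0) = -9.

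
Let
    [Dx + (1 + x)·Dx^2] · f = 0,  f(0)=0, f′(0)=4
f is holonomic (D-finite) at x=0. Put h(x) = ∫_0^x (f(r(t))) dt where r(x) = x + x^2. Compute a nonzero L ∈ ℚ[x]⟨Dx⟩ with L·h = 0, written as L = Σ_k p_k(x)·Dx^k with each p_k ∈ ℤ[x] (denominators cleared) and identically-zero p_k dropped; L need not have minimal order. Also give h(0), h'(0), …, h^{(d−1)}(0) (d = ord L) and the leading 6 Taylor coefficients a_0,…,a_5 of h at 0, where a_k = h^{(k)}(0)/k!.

L = (-1 + 2·x + 2·x^2)·Dx^2 + (1 + 3·x + 3·x^2 + 2·x^3)·Dx^3  (order 3).
h: a_k = 0, 0, 2, 2/3, -2/3, 1/5, …
ICs: h(0) = 0, h′(0) = 0, h′′(0) = 4.

f: a_k = 0, 4, -2, 4/3, -1, 4/5, …
Substitute x→r, Dx→(1/r')Dx; clear ⇒ L₀.
Integrate: L := L₀·Dx.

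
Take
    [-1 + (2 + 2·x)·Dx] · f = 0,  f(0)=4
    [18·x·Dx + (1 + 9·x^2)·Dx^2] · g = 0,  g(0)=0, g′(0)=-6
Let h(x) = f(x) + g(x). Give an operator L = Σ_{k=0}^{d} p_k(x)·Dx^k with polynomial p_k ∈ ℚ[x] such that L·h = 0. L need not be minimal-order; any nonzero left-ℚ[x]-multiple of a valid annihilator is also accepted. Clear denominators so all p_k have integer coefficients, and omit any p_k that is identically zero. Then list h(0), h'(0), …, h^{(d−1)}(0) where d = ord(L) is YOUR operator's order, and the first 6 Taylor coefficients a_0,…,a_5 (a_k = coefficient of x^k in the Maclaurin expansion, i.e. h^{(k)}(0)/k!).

f: a_k = 4, 2, -1/2, 1/4, -5/32, 7/64, …
g: a_k = 0, -6, 0, 18, 0, -486/5, …
f+g: L₀ = lclm(L_f,L_g), ord ≤ 1+2.
L = (-36 - 90·x + 972·x^2 + 486·x^3)·Dx + (-75 - 144·x + 1818·x^2 + 3888·x^3 + 1701·x^4)·Dx^2 + (-2 + 70·x + 108·x^2 + 684·x^3 + 1134·x^4 + 486·x^5)·Dx^3  (order 3).
h: a_k = 4, -4, -1/2, 73/4, -5/32, -31069/320, …
ICs: h(0) = 4, h′(0) = -4, h′′(0) = -1.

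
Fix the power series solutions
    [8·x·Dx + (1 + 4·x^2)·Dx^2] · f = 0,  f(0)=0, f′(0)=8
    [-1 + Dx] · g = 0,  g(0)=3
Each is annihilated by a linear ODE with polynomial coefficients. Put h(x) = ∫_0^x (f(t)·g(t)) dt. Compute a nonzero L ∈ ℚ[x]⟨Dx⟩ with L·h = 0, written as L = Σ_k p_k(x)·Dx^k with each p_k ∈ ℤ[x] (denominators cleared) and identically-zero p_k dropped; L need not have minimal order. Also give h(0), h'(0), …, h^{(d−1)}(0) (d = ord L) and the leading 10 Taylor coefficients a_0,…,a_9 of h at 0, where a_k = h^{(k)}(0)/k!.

L = (1 - 8·x + 4·x^2)·Dx + (-2 + 8·x - 8·x^2)·Dx^2 + (1 + 4·x^2)·Dx^3  (order 3).
h: a_k = 0, 0, 12, 8, -5, -28/5, 103/10, 215/21, -12763/560, -43447/1890, …
ICs: h(0) = 0, h′(0) = 0, h′′(0) = 24.

f: a_k = 0, 8, 0, -32/3, 0, 128/5, 0, -512/7, 0, 2048/9, …
g: a_k = 3, 3, 3/2, 1/2, 1/8, 1/40, 1/240, 1/1680, 1/13440, 1/120960, …
f·g: L₀ = L_f ⊗_s L_g, ord ≤ 2·1.
Integrate: L := L₀·Dx.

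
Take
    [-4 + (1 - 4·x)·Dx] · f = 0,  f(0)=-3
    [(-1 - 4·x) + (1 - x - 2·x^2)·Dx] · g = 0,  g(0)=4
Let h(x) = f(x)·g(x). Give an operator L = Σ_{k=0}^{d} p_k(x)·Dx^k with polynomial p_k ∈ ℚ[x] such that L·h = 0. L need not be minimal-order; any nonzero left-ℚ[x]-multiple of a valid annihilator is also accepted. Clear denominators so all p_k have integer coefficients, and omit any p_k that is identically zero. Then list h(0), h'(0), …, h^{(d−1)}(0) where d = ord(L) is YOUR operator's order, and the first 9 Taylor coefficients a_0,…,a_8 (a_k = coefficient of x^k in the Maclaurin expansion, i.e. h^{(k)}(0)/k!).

f: a_k = -3, -12, -48, -192, -768, -3072, -12288, -49152, -196608, …
g: a_k = 4, 4, 12, 20, 44, 84, 172, 340, 684, …
f·g: L₀ = L_f ⊗_s L_g, ord ≤ 1·1.
L = (-5 + 4·x + 24·x^2) + (1 - 5·x + 2·x^2 + 8·x^3)·Dx  (order 1).
h: a_k = -12, -60, -276, -1164, -4788, -19404, -78132, -313548, -1256244, …
ICs: h(0) = -12.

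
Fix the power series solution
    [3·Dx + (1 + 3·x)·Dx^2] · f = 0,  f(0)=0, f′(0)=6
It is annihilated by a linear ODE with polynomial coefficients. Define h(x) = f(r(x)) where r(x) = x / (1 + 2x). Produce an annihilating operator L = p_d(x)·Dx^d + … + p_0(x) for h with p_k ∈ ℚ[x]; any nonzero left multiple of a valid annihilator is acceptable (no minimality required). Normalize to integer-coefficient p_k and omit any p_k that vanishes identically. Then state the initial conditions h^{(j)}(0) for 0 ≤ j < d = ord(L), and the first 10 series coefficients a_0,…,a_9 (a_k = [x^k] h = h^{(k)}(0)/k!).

f: a_k = 0, 6, -9, 18, -81/2, 486/5, -243, 4374/7, -6561/4, 4374, …
h₀=f(r): pull back L_f along r ⇒ L₀.
L = (7 + 20·x)·Dx + (1 + 7·x + 10·x^2)·Dx^2  (order 2).
h: a_k = 0, 6, -21, 78, -609/2, 6186/5, -5187, 155994/7, -390369/4, 433914, …
ICs: h(0) = 0, h′(0) = 6.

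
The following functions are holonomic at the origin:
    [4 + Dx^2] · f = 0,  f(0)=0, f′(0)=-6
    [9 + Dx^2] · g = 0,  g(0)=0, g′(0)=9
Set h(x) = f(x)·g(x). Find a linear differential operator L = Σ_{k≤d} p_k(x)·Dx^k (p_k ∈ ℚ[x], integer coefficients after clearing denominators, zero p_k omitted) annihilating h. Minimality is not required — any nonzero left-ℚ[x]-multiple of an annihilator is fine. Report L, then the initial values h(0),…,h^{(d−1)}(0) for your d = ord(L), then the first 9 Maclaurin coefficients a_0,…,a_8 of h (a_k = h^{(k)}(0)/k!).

L = 25 + 26·Dx^2 + Dx^4  (order 4).
h: a_k = 0, 0, -54, 0, 117, 0, -1953/20, 0, 12207/280, …
ICs: h(0) = 0, h′(0) = 0, h′′(0) = -108, h′′′(0) = 0.

f: a_k = 0, -6, 0, 4, 0, -4/5, 0, 8/105, 0, …
g: a_k = 0, 9, 0, -27/2, 0, 243/40, 0, -729/560, 0, …
f·g: L₀ = L_f ⊗_s L_g, ord ≤ 2·2.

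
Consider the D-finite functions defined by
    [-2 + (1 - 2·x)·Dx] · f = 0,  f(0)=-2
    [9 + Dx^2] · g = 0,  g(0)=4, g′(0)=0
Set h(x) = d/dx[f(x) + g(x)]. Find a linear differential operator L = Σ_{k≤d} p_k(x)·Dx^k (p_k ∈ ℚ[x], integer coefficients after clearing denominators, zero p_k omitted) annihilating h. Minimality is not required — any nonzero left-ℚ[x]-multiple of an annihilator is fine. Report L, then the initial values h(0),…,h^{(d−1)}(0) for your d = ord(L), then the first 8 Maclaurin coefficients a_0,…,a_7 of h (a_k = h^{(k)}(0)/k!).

L = (684 - 432·x + 432·x^2) + (-99 + 306·x - 324·x^2 + 216·x^3)·Dx + (76 - 48·x + 48·x^2)·Dx^2 + (-11 + 34·x - 36·x^2 + 24·x^3)·Dx^3  (order 3).
h: a_k = -4, -52, -48, -74, -320, -7923/10, -1792, -572711/140, …
ICs: h(0) = -4, h′(0) = -52, h′′(0) = -96.

f: a_k = -2, -4, -8, -16, -32, -64, -128, -256, …
g: a_k = 4, 0, -18, 0, 27/2, 0, -81/20, 0, …
Sum ⇒ L₀ = lclm(L_f,L_g) in ℚ(x)⟨Dx⟩.
Derive L from L₀ (diff closure).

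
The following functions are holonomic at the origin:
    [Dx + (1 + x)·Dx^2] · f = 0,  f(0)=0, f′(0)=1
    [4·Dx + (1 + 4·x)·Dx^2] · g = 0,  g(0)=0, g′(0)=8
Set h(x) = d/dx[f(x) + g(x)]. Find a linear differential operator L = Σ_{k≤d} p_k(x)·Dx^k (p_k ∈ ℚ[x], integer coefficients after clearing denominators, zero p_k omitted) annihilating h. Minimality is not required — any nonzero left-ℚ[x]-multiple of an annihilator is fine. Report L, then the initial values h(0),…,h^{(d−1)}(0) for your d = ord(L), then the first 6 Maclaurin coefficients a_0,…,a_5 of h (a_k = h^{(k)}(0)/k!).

L = 8 + (10 + 16·x)·Dx + (1 + 5·x + 4·x^2)·Dx^2  (order 2).
h: a_k = 9, -33, 129, -513, 2049, -8193, …
ICs: h(0) = 9, h′(0) = -33.

f: a_k = 0, 1, -1/2, 1/3, -1/4, 1/5, …
g: a_k = 0, 8, -16, 128/3, -128, 2048/5, …
f+g: L₀ = lclm(L_f,L_g), ord ≤ 2+2.
Differentiate: ansatz ord ≤ ord L₀ ⇒ L.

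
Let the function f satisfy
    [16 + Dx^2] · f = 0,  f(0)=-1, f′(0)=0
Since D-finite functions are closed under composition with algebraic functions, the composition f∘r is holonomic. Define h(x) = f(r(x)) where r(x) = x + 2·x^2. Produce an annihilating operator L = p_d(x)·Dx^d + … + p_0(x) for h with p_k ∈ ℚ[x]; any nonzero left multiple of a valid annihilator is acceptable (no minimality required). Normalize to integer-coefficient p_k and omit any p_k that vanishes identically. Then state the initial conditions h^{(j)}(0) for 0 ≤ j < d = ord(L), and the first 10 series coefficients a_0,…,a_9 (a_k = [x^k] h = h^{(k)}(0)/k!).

L = (16 + 192·x + 768·x^2 + 1024·x^3) - 4·Dx + (1 + 4·x)·Dx^2  (order 2).
h: a_k = -1, 0, 8, 32, 64/3, -256/3, -11264/45, -4096/15, 53248/315, 278528/315, …
ICs: h(0) = -1, h′(0) = 0.

f: a_k = -1, 0, 8, 0, -32/3, 0, 256/45, 0, -512/315, 0, …
Change of var in L_f (x↦r) gives L₀.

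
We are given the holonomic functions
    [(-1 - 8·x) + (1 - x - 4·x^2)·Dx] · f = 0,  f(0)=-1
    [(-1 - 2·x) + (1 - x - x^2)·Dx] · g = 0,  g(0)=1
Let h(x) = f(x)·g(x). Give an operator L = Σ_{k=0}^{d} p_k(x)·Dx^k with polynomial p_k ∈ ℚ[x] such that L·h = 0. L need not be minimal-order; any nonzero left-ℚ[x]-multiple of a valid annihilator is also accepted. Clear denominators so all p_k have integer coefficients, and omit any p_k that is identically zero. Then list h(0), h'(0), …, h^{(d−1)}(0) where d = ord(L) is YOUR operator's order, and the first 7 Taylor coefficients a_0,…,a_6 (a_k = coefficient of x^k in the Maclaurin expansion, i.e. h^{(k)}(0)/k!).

f: a_k = -1, -1, -5, -9, -29, -65, -181, …
g: a_k = 1, 1, 2, 3, 5, 8, 13, …
Sym-product of L_f,L_g gives L₀ (≤ ord 1).
L = (-2 - 8·x + 15·x^2 + 16·x^3) + (1 - 2·x - 4·x^2 + 5·x^3 + 4·x^4)·Dx  (order 1).
h: a_k = -1, -2, -8, -19, -56, -140, -377, …
ICs: h(0) = -1.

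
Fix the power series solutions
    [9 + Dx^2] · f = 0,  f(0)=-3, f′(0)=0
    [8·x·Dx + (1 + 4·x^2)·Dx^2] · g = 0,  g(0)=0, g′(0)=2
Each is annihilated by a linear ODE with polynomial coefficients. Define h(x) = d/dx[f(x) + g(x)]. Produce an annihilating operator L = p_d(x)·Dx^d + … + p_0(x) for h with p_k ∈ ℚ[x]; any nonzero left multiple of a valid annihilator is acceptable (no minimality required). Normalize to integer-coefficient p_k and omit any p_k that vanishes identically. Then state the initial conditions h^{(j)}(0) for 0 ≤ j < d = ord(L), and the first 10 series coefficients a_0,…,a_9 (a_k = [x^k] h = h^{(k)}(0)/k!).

f: a_k = -3, 0, 27/2, 0, -81/8, 0, 243/80, 0, -2187/4480, 0, …
g: a_k = 0, 2, 0, -8/3, 0, 32/5, 0, -128/7, 0, 512/9, …
L₀ := lclm(L_f,L_g); ord L₀ ≤ 2+2.
h₀' ⇒ L via d/dx closure of L₀.
L = (-2808·x + 19008·x^3 + 10368·x^5) + (9 + 1548·x^2 + 7344·x^4 + 5184·x^6)·Dx + (-312·x + 2112·x^3 + 1152·x^5)·Dx^2 + (1 + 172·x^2 + 816·x^4 + 576·x^6)·Dx^3  (order 3).
h: a_k = 2, 27, -8, -81/2, 32, 729/40, -128, -2187/560, 512, 2187/4480, …
ICs: h(0) = 2, h′(0) = 27, h′′(0) = -16.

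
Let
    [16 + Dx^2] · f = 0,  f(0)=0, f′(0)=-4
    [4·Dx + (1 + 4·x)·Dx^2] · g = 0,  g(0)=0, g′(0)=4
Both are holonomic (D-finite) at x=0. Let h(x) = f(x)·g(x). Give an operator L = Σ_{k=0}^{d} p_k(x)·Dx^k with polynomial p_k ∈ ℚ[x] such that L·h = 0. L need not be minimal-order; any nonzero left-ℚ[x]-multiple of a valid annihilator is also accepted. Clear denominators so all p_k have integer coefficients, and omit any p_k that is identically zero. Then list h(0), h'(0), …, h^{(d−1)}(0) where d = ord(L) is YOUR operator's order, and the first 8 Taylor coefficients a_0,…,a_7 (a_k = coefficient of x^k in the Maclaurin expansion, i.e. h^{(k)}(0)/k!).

L = (-768 + 6144·x + 77824·x^2 + 262144·x^3 + 262144·x^4) + (256 + 5120·x + 24576·x^2 + 32768·x^3)·Dx + (1280·x + 10752·x^2 + 32768·x^3 + 32768·x^4)·Dx^2 + (16 + 320·x + 1536·x^2 + 2048·x^3)·Dx^3 + (3 + 56·x + 368·x^2 + 1024·x^3 + 1024·x^4)·Dx^4  (order 4).
h: a_k = 0, 0, -16, 32, -128/3, 512/3, -5632/9, 31744/15, …
ICs: h(0) = 0, h′(0) = 0, h′′(0) = -32, h′′′(0) = 192.

f: a_k = 0, -4, 0, 32/3, 0, -128/15, 0, 1024/315, …
g: a_k = 0, 4, -8, 64/3, -64, 1024/5, -2048/3, 16384/7, …
Sym-product of L_f,L_g gives L₀ (≤ ord 4).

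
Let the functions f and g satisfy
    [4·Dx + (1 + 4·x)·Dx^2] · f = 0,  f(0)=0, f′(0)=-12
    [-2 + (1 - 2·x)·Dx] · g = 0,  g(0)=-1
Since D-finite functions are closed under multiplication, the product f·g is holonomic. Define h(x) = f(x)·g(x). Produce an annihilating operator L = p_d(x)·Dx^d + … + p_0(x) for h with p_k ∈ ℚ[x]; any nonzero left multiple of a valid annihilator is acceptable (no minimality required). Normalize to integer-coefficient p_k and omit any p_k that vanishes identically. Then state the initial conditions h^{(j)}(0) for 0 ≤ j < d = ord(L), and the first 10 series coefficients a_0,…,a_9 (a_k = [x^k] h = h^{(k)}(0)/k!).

L = 8 + 24·x·Dx + (-1 - 2·x + 8·x^2)·Dx^2  (order 2).
h: a_k = 0, 12, 0, 64, -64, 2432/5, -5376/5, 170496/35, -519168/35, 6060032/105, …
ICs: h(0) = 0, h′(0) = 12.

f: a_k = 0, -12, 24, -64, 192, -3072/5, 2048, -49152/7, 24576, -262144/3, …
g: a_k = -1, -2, -4, -8, -16, -32, -64, -128, -256, -512, …
h₀=f·g: eliminate ⇒ L₀, order ≤ 2·1.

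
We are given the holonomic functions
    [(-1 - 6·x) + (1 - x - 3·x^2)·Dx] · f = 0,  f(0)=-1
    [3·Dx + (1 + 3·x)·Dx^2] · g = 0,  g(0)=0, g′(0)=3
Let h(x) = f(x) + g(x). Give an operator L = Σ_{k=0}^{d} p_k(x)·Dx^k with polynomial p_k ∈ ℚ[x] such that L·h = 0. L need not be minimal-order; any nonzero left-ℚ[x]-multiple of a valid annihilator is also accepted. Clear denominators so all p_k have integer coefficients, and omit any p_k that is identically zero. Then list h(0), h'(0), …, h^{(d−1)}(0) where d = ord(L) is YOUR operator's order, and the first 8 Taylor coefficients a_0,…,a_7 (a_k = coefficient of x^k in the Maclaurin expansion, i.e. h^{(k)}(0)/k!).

f: a_k = -1, -1, -4, -7, -19, -40, -97, -217, …
g: a_k = 0, 3, -9/2, 9, -81/4, 243/5, -243/2, 2187/7, …
f+g: L₀ = lclm(L_f,L_g), ord ≤ 1+2.
L = (270 + 1422·x + 3780·x^2 + 2916·x^3 + 2916·x^4)·Dx + (24 + 468·x + 2736·x^2 + 5616·x^3 + 5994·x^4 + 4860·x^5)·Dx^2 + (-11 - 79·x - 129·x^2 + 171·x^3 + 783·x^4 + 1377·x^5 + 972·x^6)·Dx^3  (order 3).
h: a_k = -1, 2, -17/2, 2, -157/4, 43/5, -437/2, 668/7, …
ICs: h(0) = -1, h′(0) = 2, h′′(0) = -17.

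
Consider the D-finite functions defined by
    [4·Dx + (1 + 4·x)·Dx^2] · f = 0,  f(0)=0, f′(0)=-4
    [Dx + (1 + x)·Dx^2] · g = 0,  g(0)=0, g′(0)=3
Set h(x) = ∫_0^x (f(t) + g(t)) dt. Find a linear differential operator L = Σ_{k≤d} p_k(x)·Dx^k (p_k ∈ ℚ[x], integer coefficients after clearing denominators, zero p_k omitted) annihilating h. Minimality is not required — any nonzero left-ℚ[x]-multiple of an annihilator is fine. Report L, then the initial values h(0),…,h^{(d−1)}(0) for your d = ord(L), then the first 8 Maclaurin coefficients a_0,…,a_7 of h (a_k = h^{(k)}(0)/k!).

L = 8·Dx^2 + (10 + 16·x)·Dx^3 + (1 + 5·x + 4·x^2)·Dx^4  (order 4).
h: a_k = 0, 0, -1/2, 13/6, -61/12, 253/20, -1021/30, 4093/42, …
ICs: h(0) = 0, h′(0) = 0, h′′(0) = -1, h′′′(0) = 13.

f: a_k = 0, -4, 8, -64/3, 64, -1024/5, 2048/3, -16384/7, …
g: a_k = 0, 3, -3/2, 1, -3/4, 3/5, -1/2, 3/7, …
L₀ := lclm(L_f,L_g); ord L₀ ≤ 2+2.
∫: right-multiply L₀ by Dx.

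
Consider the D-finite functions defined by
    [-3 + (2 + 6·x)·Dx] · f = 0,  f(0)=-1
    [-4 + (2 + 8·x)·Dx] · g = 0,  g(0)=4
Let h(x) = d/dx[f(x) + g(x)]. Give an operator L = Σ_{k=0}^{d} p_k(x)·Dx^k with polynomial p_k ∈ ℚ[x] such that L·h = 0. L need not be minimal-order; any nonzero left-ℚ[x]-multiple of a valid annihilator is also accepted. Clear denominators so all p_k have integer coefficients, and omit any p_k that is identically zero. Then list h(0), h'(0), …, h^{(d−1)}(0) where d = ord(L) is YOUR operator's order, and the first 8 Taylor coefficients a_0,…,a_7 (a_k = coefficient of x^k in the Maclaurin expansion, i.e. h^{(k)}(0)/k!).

f: a_k = -1, -3/2, 9/8, -27/16, 405/128, -1701/256, 15309/1024, -72171/2048, …
g: a_k = 4, 8, -8, 16, -40, 112, -336, 1056, …
Sum ⇒ L₀ = lclm(L_f,L_g) in ℚ(x)⟨Dx⟩.
h=h₀': d/dx-closure on L₀ ⇒ L.
L = -18 + (-21 - 72·x)·Dx + (-2 - 14·x - 24·x^2)·Dx^2  (order 2).
h: a_k = 13/2, -55/4, 687/16, -4715/32, 134855/256, -986265/512, 14633619/2048, -109645107/4096, …
ICs: h(0) = 13/2, h′(0) = -55/4.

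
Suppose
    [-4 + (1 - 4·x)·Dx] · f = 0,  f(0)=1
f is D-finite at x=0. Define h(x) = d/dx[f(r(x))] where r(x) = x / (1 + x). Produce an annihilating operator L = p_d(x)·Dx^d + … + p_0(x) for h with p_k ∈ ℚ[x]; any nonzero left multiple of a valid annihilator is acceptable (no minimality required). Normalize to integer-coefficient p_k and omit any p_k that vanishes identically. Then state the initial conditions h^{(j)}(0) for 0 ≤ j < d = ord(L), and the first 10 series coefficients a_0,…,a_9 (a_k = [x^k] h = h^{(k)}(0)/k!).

L = 6 + (-1 + 3·x)·Dx  (order 1).
h: a_k = 4, 24, 108, 432, 1620, 5832, 20412, 69984, 236196, 787320, …
ICs: h(0) = 4.

f: a_k = 1, 4, 16, 64, 256, 1024, 4096, 16384, 65536, 262144, …
f∘r: x↦r, Dx↦Dx/r' in L_f ⇒ L₀.
Derive L from L₀ (diff closure).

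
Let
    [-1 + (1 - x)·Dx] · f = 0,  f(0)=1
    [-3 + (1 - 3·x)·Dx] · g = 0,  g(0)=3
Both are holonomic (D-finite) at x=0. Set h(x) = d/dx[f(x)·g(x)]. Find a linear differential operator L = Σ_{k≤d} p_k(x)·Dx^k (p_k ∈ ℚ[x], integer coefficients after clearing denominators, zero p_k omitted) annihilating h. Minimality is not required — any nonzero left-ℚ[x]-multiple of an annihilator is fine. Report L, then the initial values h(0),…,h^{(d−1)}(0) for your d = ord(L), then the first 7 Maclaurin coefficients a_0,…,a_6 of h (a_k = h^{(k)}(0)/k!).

L = (13 - 36·x + 27·x^2) + (-2 + 11·x - 18·x^2 + 9·x^3)·Dx  (order 1).
h: a_k = 12, 78, 360, 1452, 5460, 19674, 68880, …
ICs: h(0) = 12.

f: a_k = 1, 1, 1, 1, 1, 1, 1, …
g: a_k = 3, 9, 27, 81, 243, 729, 2187, …
f·g: L₀ = L_f ⊗_s L_g, ord ≤ 1·1.
h=h₀': d/dx-closure on L₀ ⇒ L.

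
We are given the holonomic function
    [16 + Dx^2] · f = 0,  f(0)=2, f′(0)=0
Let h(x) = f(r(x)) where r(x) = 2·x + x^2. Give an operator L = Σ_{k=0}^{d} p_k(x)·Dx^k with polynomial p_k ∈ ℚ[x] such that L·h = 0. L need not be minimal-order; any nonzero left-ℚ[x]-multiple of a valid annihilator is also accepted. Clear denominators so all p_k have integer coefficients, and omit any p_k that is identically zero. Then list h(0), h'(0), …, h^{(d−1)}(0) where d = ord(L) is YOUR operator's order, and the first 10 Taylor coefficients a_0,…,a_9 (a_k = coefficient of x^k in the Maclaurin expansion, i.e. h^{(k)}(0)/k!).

f: a_k = 2, 0, -16, 0, 64/3, 0, -512/45, 0, 1024/315, 0, …
L₀ from L_f via x↦r, Dx↦r'^{-1}Dx.
L = (64 + 192·x + 192·x^2 + 64·x^3) - Dx + (1 + x)·Dx^2  (order 2).
h: a_k = 2, 0, -64, -64, 976/3, 2048/3, -9728/45, -30208/15, -591296/315, 475136/315, …
ICs: h(0) = 2, h′(0) = 0.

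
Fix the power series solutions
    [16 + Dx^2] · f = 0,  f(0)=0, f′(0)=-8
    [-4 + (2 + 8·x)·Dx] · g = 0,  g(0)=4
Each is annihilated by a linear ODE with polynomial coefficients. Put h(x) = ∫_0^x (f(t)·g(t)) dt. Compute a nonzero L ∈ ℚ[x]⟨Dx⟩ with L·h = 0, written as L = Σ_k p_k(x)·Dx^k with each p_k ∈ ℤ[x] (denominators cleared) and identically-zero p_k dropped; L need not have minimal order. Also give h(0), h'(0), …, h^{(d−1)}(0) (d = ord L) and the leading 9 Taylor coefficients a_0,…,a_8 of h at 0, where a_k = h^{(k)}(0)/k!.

f: a_k = 0, -8, 0, 64/3, 0, -256/15, 0, 2048/315, 0, …
g: a_k = 4, 8, -8, 16, -40, 112, -336, 1056, -3432, …
Sym-product of L_f,L_g gives L₀ (≤ ord 2).
h=∫h₀ ⇒ L = L₀·Dx.
L = (28 + 128·x + 256·x^2)·Dx + (-4 - 16·x)·Dx^2 + (1 + 8·x + 16·x^2)·Dx^3  (order 3).
h: a_k = 0, 0, -16, -64/3, 112/3, 128/15, 608/45, -3456/35, 15728/63, …
ICs: h(0) = 0, h′(0) = 0, h′′(0) = -32.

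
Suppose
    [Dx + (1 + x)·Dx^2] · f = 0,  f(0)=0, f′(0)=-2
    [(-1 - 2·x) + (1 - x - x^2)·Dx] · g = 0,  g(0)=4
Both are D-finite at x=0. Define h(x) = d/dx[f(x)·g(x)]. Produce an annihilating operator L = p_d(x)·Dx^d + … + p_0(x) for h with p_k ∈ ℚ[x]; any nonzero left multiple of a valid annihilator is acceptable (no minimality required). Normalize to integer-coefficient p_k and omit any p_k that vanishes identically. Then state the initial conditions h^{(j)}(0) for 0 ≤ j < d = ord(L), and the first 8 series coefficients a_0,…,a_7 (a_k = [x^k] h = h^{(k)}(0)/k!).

f: a_k = 0, -2, 1, -2/3, 1/2, -2/5, 1/3, -2/7, …
g: a_k = 4, 4, 8, 12, 20, 32, 52, 84, …
L₀ := L_f ⊗_s L_g (sym. prod.), ord ≤ 2.
h₀' ⇒ L via d/dx closure of L₀.
L = (26 + 54·x + 36·x^2) + (7 + 37·x + 60·x^2 + 28·x^3)·Dx + (-3 - 4·x + 6·x^2 + 11·x^3 + 4·x^4)·Dx^2  (order 2).
h: a_k = -8, -8, -44, -200/3, -494/3, -1448/5, -2882/5, -108872/105, …
ICs: h(0) = -8, h′(0) = -8.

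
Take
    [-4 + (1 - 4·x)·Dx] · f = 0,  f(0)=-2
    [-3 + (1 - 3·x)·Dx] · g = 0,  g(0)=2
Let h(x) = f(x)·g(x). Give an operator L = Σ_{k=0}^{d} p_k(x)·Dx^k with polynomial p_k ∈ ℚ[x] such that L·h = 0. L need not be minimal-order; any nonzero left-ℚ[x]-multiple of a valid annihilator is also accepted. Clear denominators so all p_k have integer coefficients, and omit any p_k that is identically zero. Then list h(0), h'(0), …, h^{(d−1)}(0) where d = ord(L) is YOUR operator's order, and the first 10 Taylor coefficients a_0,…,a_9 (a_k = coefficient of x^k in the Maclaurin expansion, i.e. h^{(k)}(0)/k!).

L = (-7 + 24·x) + (1 - 7·x + 12·x^2)·Dx  (order 1).
h: a_k = -4, -28, -148, -700, -3124, -13468, -56788, -235900, -969844, -3958108, …
ICs: h(0) = -4.

f: a_k = -2, -8, -32, -128, -512, -2048, -8192, -32768, -131072, -524288, …
g: a_k = 2, 6, 18, 54, 162, 486, 1458, 4374, 13122, 39366, …
f·g: L₀ = L_f ⊗_s L_g, ord ≤ 1·1.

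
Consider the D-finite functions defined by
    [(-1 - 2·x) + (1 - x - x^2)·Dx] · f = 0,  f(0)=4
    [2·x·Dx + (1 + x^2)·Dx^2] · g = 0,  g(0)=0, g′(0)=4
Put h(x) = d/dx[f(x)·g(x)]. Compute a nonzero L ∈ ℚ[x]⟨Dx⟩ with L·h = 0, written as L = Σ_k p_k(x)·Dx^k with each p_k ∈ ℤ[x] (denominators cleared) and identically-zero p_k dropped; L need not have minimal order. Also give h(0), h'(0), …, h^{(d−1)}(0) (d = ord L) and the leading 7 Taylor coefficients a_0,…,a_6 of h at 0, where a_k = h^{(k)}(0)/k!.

L = (2 + 30·x^2 + 24·x^3 + 36·x^4) + (4 + 10·x + 12·x^2 + 22·x^3 + 24·x^4 + 24·x^5)·Dx + (-1 - 2·x^2 + 4·x^3 + 2·x^4 + 4·x^5 + 3·x^6)·Dx^2  (order 2).
h: a_k = 16, 32, 80, 512/3, 1088/3, 3456/5, 19472/15, …
ICs: h(0) = 16, h′(0) = 32.

f: a_k = 4, 4, 8, 12, 20, 32, 52, …
g: a_k = 0, 4, 0, -4/3, 0, 4/5, 0, …
Sym-product of L_f,L_g gives L₀ (≤ ord 2).
Differentiate: ansatz ord ≤ ord L₀ ⇒ L.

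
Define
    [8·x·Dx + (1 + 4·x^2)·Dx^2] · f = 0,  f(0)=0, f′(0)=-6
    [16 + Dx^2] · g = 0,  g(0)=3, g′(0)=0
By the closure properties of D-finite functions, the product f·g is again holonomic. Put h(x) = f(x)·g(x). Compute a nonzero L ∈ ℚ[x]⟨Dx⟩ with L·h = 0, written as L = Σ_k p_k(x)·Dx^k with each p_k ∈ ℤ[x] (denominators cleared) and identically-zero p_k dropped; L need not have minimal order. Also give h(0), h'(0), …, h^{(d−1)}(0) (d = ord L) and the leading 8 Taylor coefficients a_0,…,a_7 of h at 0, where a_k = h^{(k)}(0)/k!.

f: a_k = 0, -6, 0, 8, 0, -96/5, 0, 384/7, …
g: a_k = 3, 0, -24, 0, 32, 0, -256/15, 0, …
Product ⇒ symmetric product L₀, ord ≤ 4.
L = (2560 + 29696·x^2 + 118784·x^4 + 262144·x^6 + 262144·x^8) + (1536·x + 14336·x^3 + 49152·x^5 + 65536·x^7)·Dx + (240 + 3008·x^2 + 13824·x^4 + 32768·x^6 + 32768·x^8)·Dx^2 + (96·x + 896·x^3 + 3072·x^5 + 4096·x^7)·Dx^3 + (5 + 72·x^2 + 400·x^4 + 1024·x^6 + 1024·x^8)·Dx^4  (order 4).
h: a_k = 0, -18, 0, 168, 0, -2208/5, 0, 34432/35, …
ICs: h(0) = 0, h′(0) = -18, h′′(0) = 0, h′′′(0) = 1008.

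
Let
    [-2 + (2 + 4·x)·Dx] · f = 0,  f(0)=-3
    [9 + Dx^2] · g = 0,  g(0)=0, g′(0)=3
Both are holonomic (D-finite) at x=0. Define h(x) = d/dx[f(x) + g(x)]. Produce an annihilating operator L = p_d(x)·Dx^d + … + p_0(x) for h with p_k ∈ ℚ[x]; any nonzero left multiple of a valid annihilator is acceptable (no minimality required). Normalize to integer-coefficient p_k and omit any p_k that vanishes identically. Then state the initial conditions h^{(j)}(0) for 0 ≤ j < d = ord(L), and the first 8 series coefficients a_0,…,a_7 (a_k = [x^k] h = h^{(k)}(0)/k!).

f: a_k = -3, -3, 3/2, -3/2, 15/8, -21/8, 63/16, -99/16, …
g: a_k = 0, 3, 0, -9/2, 0, 81/40, 0, -243/560, …
f+g: L₀ = lclm(L_f,L_g), ord ≤ 1+2.
h₀' ⇒ L via d/dx closure of L₀.
L = (-18 - 27·x - 27·x^2) + (-9 - 45·x - 81·x^2 - 54·x^3)·Dx + (-2 - 3·x - 3·x^2)·Dx^2 + (-1 - 5·x - 9·x^2 - 6·x^3)·Dx^3  (order 3).
h: a_k = 0, 3, -18, 15/2, -3, 189/8, -927/20, 1287/16, …
ICs: h(0) = 0, h′(0) = 3, h′′(0) = -36.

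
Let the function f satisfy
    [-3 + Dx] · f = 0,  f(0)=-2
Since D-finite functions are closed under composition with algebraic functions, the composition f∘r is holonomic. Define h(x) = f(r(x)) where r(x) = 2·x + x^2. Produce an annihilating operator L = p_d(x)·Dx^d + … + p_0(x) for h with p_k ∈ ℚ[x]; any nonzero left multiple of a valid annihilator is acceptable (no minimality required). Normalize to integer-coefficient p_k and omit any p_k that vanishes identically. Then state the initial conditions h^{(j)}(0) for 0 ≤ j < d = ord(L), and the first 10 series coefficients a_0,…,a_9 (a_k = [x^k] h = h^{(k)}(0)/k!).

L = (-6 - 6·x) + Dx  (order 1).
h: a_k = -2, -12, -42, -108, -225, -1998/5, -3123/5, -30726/35, -157761/140, -2673/2, …
ICs: h(0) = -2.

f: a_k = -2, -6, -9, -9, -27/4, -81/20, -81/40, -243/280, -729/2240, -243/2240, …
Change of var in L_f (x↦r) gives L₀.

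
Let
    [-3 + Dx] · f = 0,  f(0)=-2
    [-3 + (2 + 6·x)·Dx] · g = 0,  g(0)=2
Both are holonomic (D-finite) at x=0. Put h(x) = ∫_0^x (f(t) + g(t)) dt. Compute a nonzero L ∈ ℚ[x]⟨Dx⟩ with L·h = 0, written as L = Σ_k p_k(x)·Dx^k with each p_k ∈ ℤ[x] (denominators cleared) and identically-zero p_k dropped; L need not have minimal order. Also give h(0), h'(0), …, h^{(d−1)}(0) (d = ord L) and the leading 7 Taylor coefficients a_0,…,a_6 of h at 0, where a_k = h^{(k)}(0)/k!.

f: a_k = -2, -6, -9, -9, -27/4, -81/20, -81/40, …
g: a_k = 2, 3, -9/4, 27/8, -405/64, 1701/128, -15309/512, …
Weyl lclm of L_f,L_g ⇒ L₀ (ord ≤ 2).
h=∫₀ˣh₀: take L = L₀·Dx.
L = (27 + 54·x)·Dx + (-15 - 72·x - 108·x^2)·Dx^2 + (2 + 18·x + 36·x^2)·Dx^3  (order 3).
h: a_k = 0, 0, -3/2, -15/4, -45/32, -837/320, 1971/1280, …
ICs: h(0) = 0, h′(0) = 0, h′′(0) = -3.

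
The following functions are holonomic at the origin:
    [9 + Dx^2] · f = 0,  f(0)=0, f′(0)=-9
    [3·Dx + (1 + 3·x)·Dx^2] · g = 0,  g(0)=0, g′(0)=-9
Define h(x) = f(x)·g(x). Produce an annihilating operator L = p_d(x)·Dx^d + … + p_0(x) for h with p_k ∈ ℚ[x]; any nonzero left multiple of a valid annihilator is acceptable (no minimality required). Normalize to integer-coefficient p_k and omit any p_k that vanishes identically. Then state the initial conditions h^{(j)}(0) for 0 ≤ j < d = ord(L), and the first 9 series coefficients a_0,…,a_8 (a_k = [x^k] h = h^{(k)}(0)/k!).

f: a_k = 0, -9, 0, 27/2, 0, -243/40, 0, 729/560, 0, …
g: a_k = 0, -9, 27/2, -27, 243/4, -729/5, 729/2, -6561/7, 19683/8, …
Product ⇒ symmetric product L₀, ord ≤ 4.
L = (-81 + 486·x + 4617·x^2 + 11664·x^3 + 8748·x^4) + (36 + 540·x + 1944·x^2 + 1944·x^3)·Dx + (180·x + 1134·x^2 + 2592·x^3 + 1944·x^4)·Dx^2 + (4 + 60·x + 216·x^2 + 216·x^3)·Dx^3 + (1 + 14·x + 69·x^2 + 144·x^3 + 108·x^4)·Dx^4  (order 4).
h: a_k = 0, 0, 81, -243/2, 243/2, -729/2, 8019/8, -203391/80, 741393/112, …
ICs: h(0) = 0, h′(0) = 0, h′′(0) = 162, h′′′(0) = -729.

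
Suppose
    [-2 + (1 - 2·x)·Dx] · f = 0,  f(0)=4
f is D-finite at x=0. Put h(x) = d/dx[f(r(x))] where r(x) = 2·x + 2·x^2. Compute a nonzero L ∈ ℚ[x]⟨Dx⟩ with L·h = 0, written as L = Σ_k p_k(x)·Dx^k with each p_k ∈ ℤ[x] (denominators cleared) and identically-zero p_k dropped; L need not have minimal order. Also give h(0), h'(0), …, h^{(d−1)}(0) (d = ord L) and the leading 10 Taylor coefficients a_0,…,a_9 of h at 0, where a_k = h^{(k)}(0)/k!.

f: a_k = 4, 8, 16, 32, 64, 128, 256, 512, 1024, 2048, …
Substitute x→r, Dx→(1/r')Dx; clear ⇒ L₀.
Differentiate: ansatz ord ≤ ord L₀ ⇒ L.
L = (10 + 24·x + 24·x^2) + (-1 + 2·x + 12·x^2 + 8·x^3)·Dx  (order 1).
h: a_k = 16, 160, 1152, 7424, 44800, 259584, 1462272, 8069120, 43831296, 235151360, …
ICs: h(0) = 16.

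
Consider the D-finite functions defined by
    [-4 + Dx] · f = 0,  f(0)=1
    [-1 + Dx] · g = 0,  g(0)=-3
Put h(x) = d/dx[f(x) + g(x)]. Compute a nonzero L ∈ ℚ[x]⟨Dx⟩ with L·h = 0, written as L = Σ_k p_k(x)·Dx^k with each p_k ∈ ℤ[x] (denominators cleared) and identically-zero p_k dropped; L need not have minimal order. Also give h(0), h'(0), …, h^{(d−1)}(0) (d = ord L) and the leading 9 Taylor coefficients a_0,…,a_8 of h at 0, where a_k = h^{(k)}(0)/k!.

f: a_k = 1, 4, 8, 32/3, 32/3, 128/15, 256/45, 1024/315, 512/315, …
g: a_k = -3, -3, -3/2, -1/2, -1/8, -1/40, -1/240, -1/1680, -1/13440, …
L₀ := lclm(L_f,L_g); ord L₀ ≤ 1+1.
Derive L from L₀ (diff closure).
L = 4 - 5·Dx + Dx^2  (order 2).
h: a_k = 1, 13, 61/2, 253/6, 1021/24, 4093/120, 16381/720, 65533/5040, 262141/40320, …
ICs: h(0) = 1, h′(0) = 13.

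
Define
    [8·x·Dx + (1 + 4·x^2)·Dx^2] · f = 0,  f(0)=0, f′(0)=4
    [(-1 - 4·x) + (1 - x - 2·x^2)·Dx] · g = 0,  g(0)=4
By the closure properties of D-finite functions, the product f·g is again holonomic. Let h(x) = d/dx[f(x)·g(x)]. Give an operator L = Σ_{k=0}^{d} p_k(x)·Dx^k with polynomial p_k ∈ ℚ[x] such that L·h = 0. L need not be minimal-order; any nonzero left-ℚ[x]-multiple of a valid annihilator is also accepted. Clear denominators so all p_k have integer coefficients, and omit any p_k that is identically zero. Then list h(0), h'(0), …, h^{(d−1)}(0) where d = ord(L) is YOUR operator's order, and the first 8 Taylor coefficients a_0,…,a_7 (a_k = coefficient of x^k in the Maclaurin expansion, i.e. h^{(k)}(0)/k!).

L = (288·x^2 + 384·x^3 + 1152·x^4) + (5 + 24·x + 36·x^2 + 128·x^3 + 384·x^4 + 768·x^5)·Dx + (-1 - x - 12·x^2 + 12·x^3 - 8·x^4 + 64·x^5 + 96·x^6)·Dx^2  (order 2).
h: a_k = 16, 32, 80, 704/3, 816, 8416/5, 48368/15, 57216/7, …
ICs: h(0) = 16, h′(0) = 32.

f: a_k = 0, 4, 0, -16/3, 0, 64/5, 0, -256/7, …
g: a_k = 4, 4, 12, 20, 44, 84, 172, 340, …
Product ⇒ symmetric product L₀, ord ≤ 2.
Derive L from L₀ (diff closure).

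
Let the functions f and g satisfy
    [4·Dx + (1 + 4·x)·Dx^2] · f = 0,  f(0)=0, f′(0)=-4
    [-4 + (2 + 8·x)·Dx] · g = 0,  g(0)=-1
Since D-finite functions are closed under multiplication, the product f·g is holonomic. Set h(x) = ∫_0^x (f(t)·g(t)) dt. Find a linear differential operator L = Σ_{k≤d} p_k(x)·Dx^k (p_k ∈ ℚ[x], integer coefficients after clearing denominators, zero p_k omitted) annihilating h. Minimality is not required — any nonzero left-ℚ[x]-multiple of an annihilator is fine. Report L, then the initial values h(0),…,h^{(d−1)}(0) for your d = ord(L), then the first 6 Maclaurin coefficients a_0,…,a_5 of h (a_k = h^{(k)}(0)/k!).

f: a_k = 0, -4, 8, -64/3, 64, -1024/5, …
g: a_k = -1, -2, 2, -4, 10, -28, …
Sym-product of L_f,L_g gives L₀ (≤ ord 2).
Integrate: L := L₀·Dx.
L = 4·Dx + (1 + 8·x + 16·x^2)·Dx^3  (order 3).
h: a_k = 0, 0, 2, 0, -2/3, 32/15, …
ICs: h(0) = 0, h′(0) = 0, h′′(0) = 4.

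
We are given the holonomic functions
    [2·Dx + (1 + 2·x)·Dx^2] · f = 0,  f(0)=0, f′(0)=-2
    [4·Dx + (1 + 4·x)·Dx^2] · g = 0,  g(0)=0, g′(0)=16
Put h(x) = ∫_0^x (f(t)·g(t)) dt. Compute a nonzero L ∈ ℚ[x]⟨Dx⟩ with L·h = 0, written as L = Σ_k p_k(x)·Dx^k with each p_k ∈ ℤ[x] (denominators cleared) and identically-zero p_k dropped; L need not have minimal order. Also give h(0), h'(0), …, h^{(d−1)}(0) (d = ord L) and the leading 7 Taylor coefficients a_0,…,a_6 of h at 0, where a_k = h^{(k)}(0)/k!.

f: a_k = 0, -2, 2, -8/3, 4, -32/5, 32/3, …
g: a_k = 0, 16, -32, 256/3, -256, 4096/5, -8192/3, …
L₀ := L_f ⊗_s L_g (sym. prod.), ord ≤ 4.
h=∫₀ˣh₀: take L = L₀·Dx.
L = (160 + 768·x + 1024·x^2)·Dx^2 + (264 + 2144·x + 5760·x^2 + 5120·x^3)·Dx^3 + (64 + 720·x + 2976·x^2 + 5376·x^3 + 3584·x^4)·Dx^4 + (3 + 44·x + 252·x^2 + 704·x^3 + 960·x^4 + 512·x^5)·Dx^5  (order 5).
h: a_k = 0, 0, 0, -32/3, 24, -832/15, 416/3, …
ICs: h(0) = 0, h′(0) = 0, h′′(0) = 0, h′′′(0) = -64, h′′′′(0) = 576.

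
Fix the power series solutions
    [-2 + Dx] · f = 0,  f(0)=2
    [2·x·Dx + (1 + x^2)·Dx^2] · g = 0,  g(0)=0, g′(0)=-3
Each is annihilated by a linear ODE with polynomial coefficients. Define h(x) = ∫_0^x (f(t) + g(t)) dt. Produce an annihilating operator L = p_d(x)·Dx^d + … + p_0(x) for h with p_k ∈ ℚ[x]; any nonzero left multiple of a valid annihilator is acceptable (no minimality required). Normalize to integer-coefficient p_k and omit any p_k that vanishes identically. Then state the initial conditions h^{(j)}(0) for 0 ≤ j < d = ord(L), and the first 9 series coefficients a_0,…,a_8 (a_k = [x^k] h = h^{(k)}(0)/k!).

f: a_k = 2, 4, 4, 8/3, 4/3, 8/15, 8/45, 16/315, 4/315, …
g: a_k = 0, -3, 0, 1, 0, -3/5, 0, 3/7, 0, …
h₀=f+g: left-lcm gives L₀, ord ≤ 3.
∫: right-multiply L₀ by Dx.
L = (2 - 4·x - 6·x^2 - 4·x^3)·Dx^2 + (-3 - x^2 - 2·x^4)·Dx^3 + (1 + x + 2·x^2 + x^3 + x^4)·Dx^4  (order 4).
h: a_k = 0, 2, 1/2, 4/3, 11/12, 4/15, -1/90, 8/315, 151/2520, …
ICs: h(0) = 0, h′(0) = 2, h′′(0) = 1, h′′′(0) = 8.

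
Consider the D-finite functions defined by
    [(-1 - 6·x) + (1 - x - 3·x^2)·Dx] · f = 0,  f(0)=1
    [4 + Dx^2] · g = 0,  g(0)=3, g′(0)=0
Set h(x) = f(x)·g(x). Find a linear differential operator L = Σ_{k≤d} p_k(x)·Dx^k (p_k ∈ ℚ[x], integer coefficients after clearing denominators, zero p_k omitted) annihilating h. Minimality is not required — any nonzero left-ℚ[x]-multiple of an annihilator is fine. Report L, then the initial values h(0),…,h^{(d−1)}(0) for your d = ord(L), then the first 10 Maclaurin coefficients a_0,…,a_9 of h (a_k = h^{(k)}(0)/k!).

f: a_k = 1, 1, 4, 7, 19, 40, 97, 217, 508, 1159, …
g: a_k = 3, 0, -6, 0, 2, 0, -4/15, 0, 2/105, 0, …
Product ⇒ symmetric product L₀, ord ≤ 2.
L = (2 + 4·x + 12·x^2) + (2 + 12·x)·Dx + (-1 + x + 3·x^2)·Dx^2  (order 2).
h: a_k = 3, 3, 6, 15, 35, 80, 2771/15, 6371/15, 20558/21, 236581/105, …
ICs: h(0) = 3, h′(0) = 3.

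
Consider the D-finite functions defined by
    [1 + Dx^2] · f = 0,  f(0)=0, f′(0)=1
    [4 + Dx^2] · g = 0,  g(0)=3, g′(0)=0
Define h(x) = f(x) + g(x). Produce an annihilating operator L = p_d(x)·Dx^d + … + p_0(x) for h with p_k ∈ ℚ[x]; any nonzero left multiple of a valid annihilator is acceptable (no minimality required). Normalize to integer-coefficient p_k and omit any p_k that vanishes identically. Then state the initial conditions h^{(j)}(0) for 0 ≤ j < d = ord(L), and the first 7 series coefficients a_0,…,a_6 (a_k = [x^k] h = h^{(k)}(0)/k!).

f: a_k = 0, 1, 0, -1/6, 0, 1/120, 0, …
g: a_k = 3, 0, -6, 0, 2, 0, -4/15, …
L₀ := lclm(L_f,L_g); ord L₀ ≤ 2+2.
L = 4 + 5·Dx^2 + Dx^4  (order 4).
h: a_k = 3, 1, -6, -1/6, 2, 1/120, -4/15, …
ICs: h(0) = 3, h′(0) = 1, h′′(0) = -12, h′′′(0) = -1.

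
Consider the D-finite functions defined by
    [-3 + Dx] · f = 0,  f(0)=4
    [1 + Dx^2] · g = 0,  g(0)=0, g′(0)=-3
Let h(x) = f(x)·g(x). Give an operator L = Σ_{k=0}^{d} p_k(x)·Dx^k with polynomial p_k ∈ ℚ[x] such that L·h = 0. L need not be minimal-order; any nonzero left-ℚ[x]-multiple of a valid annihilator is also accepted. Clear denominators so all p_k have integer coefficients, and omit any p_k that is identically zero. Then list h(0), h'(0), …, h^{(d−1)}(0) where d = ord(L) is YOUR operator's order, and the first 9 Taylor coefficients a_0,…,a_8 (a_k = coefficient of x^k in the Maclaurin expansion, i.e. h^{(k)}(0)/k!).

L = 10 - 6·Dx + Dx^2  (order 2).
h: a_k = 0, -12, -36, -52, -48, -158/5, -78/5, -614/105, -8/5, …
ICs: h(0) = 0, h′(0) = -12.

f: a_k = 4, 12, 18, 18, 27/2, 81/10, 81/20, 243/140, 729/1120, …
g: a_k = 0, -3, 0, 1/2, 0, -1/40, 0, 1/1680, 0, …
Product ⇒ symmetric product L₀, ord ≤ 2.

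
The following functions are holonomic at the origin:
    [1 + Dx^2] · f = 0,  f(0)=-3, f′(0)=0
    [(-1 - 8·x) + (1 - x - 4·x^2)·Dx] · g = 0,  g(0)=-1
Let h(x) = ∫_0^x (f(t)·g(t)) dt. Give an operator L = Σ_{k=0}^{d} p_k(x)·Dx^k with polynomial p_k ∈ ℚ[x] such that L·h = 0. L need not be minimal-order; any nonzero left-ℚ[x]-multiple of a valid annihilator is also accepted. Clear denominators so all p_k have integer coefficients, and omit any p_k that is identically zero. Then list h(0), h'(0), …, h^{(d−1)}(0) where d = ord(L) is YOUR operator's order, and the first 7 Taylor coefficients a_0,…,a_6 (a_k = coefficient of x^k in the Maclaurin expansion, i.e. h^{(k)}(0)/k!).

f: a_k = -3, 0, 3/2, 0, -1/8, 0, 1/240, …
g: a_k = -1, -1, -5, -9, -29, -65, -181, …
L₀ := L_f ⊗_s L_g (sym. prod.), ord ≤ 2.
h=∫₀ˣh₀: take L = L₀·Dx.
L = (7 + x + 4·x^2)·Dx + (2 + 16·x)·Dx^2 + (-1 + x + 4·x^2)·Dx^3  (order 3).
h: a_k = 0, 3, 3/2, 9/2, 51/8, 637/40, 1453/48, …
ICs: h(0) = 0, h′(0) = 3, h′′(0) = 3.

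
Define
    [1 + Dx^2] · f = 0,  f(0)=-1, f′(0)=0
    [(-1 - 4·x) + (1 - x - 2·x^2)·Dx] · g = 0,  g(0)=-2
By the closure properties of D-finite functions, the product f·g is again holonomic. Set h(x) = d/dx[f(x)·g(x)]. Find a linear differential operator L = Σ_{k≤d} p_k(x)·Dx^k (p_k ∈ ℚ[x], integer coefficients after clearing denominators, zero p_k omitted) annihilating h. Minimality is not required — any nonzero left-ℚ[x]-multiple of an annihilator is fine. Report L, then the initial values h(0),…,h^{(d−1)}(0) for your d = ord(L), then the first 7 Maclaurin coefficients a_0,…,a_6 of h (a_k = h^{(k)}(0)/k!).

L = (31 - 2·x - 3·x^2 + 4·x^3 + 4·x^4) + (10 + 42·x + 12·x^2 + 16·x^3)·Dx + (-3 + 2·x + 5·x^2 + 4·x^3 + 4·x^4)·Dx^2  (order 2).
h: a_k = 2, 10, 27, 229/3, 2225/12, 27089/60, 376523/360, …
ICs: h(0) = 2, h′(0) = 10.

f: a_k = -1, 0, 1/2, 0, -1/24, 0, 1/720, …
g: a_k = -2, -2, -6, -10, -22, -42, -86, …
L₀ := L_f ⊗_s L_g (sym. prod.), ord ≤ 2.
Derive L from L₀ (diff closure).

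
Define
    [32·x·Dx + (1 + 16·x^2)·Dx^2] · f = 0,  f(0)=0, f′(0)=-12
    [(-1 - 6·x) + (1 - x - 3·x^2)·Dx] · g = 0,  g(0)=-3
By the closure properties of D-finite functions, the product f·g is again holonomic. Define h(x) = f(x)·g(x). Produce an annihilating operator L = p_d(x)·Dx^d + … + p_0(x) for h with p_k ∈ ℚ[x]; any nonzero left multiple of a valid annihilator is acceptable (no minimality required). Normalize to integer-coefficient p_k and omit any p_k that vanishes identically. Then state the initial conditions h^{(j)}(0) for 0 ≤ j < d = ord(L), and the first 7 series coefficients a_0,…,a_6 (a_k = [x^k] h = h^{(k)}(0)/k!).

f: a_k = 0, -12, 0, 64, 0, -3072/5, 0, …
g: a_k = -3, -3, -12, -21, -57, -120, -291, …
f·g: L₀ = L_f ⊗_s L_g, ord ≤ 2·1.
L = (6 + 32·x + 288·x^2) + (2 - 20·x + 64·x^2 + 288·x^3)·Dx + (-1 + x - 13·x^2 + 16·x^3 + 48·x^4)·Dx^2  (order 2).
h: a_k = 0, 36, 36, -48, 60, 8796/5, 9696/5, …
ICs: h(0) = 0, h′(0) = 36.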